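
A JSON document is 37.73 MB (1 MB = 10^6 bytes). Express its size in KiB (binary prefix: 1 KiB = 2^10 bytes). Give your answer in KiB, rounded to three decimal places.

36,845.703 KiB

37.73 MB × 1,000,000 bytes/MB = 37,730,000 bytes
1 KiB = 1,024 bytes
37,730,000 / 1,024 = 36,845.703 KiB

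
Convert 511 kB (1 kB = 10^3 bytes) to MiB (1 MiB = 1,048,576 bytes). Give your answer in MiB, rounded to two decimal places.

511 kB × 1,000 bytes/kB = 511,000 bytes
1 MiB = 1,048,576 bytes
511,000 / 1,048,576 = 0.49 MiB

0.49 MiB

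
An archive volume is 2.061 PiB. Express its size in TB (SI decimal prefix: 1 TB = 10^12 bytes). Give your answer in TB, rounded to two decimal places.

2,320.48 TB

2.061 PiB × 1,125,899,906,842,624 bytes/PiB = 2,320,479,708,002,648.064 bytes
1 TB = 1,000,000,000,000 bytes
2,320,479,708,002,648.064 / 1,000,000,000,000 = 2,320.48 TB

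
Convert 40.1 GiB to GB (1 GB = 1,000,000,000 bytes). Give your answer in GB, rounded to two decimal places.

43.06 GB

40.1 GiB × 1,073,741,824 bytes/GiB = 43,057,047,142.4 bytes
1 GB = 1,000,000,000 bytes
43,057,047,142.4 / 1,000,000,000 = 43.06 GB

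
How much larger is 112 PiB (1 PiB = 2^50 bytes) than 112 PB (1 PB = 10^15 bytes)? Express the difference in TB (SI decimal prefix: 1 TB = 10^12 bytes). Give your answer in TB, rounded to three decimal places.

112 PiB = 112 × 1,125,899,906,842,624 = 126,100,789,566,373,888 bytes
112 PB = 112 × 1,000,000,000,000,000 = 112,000,000,000,000,000 bytes
difference = 14,100,789,566,373,888 bytes
14,100,789,566,373,888 / 1,000,000,000,000 = 14,100.790 TB

14,100.790 TB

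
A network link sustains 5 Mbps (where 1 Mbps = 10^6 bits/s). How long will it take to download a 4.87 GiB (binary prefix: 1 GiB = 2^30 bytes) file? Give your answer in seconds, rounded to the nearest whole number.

4.87 GiB = 5,229,122,682.88 bytes = 41,832,981,463.04 bits
5 Mbps = 5,000,000 bits/s
time = 41,832,981,463.04 / 5,000,000 = 8,367 s

8,367 seconds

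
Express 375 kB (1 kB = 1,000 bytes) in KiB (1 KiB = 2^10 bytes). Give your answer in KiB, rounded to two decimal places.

366.21 KiB

375 kB = 375 × 10^3 bytes = 375,000 bytes
1 KiB = 2^10 bytes = 1,024 bytes
375,000 / 1,024 = 366.21 KiB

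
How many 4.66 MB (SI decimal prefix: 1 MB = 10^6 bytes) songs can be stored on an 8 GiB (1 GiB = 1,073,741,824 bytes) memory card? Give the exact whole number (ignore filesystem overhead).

Capacity: 8 GiB = 8,589,934,592 bytes
Per item: 4.66 MB = 4,660,000 bytes
⌊8,589,934,592 / 4,660,000⌋ = 1,843

1,843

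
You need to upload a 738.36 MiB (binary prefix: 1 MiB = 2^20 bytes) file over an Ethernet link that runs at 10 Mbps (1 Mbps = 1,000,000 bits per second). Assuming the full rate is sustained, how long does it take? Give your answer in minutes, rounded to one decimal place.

10.3 minutes

738.36 MiB = 774,226,575.36 bytes = 6,193,812,602.88 bits
10 Mbps = 10,000,000 bits/s
time = 6,193,812,602.88 / 10,000,000 = 619.38 s
619.38 s / 60 = 10.3 minutes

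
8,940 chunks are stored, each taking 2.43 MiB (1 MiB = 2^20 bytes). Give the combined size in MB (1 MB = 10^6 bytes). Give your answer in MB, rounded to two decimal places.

Total = 8,940 × 2.43 MiB = 21724.2 MiB
= 21724.2 × 1,048,576 bytes = 22,779,474,739.2 bytes
1 MB = 1,000,000 bytes
22,779,474,739.2 / 1,000,000 = 22,779.47 MB

22,779.47 MB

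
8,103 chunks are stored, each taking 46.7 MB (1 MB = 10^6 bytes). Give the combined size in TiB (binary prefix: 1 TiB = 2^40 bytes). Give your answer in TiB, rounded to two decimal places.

0.34 TiB

Total = 8,103 × 46.7 MB = 378410.1 MB
= 378410.1 × 1,000,000 bytes = 378,410,100,000 bytes
1 TiB = 1,099,511,627,776 bytes
378,410,100,000 / 1,099,511,627,776 = 0.34 TiB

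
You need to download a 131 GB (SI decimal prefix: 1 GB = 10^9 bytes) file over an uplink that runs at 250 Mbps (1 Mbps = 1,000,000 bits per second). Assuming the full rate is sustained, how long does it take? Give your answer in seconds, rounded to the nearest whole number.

4,192 seconds

131 GB = 131,000,000,000 bytes = 1,048,000,000,000 bits
250 Mbps = 250,000,000 bits/s
time = 1,048,000,000,000 / 250,000,000 = 4,192 s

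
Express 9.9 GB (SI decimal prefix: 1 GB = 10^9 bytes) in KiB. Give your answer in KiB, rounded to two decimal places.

9.9 GB × 1,000,000,000 bytes/GB = 9,900,000,000 bytes
1 KiB = 1,024 bytes
9,900,000,000 / 1,024 = 9,667,968.75 KiB

9,667,968.75 KiB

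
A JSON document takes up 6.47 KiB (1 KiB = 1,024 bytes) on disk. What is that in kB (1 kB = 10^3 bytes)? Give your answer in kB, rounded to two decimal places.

6.63 kB

6.47 KiB × 1,024 bytes/KiB = 6,625.28 bytes
1 kB = 1,000 bytes
6,625.28 / 1,000 = 6.63 kB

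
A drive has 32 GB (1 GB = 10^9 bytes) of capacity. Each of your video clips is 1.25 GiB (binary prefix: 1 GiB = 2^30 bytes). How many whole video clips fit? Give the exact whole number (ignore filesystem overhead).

Capacity: 32 GB = 32,000,000,000 bytes
Per item: 1.25 GiB = 1,342,177,280 bytes
⌊32,000,000,000 / 1,342,177,280⌋ = 23

23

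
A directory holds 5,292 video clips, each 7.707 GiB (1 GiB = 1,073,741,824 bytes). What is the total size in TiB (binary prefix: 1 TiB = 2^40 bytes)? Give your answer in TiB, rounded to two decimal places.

39.83 TiB

Total = 5,292 × 7.707 GiB = 40785.444 GiB
= 40785.444 × 1,073,741,824 bytes = 43,793,037,033,209.856 bytes
1 TiB = 1,099,511,627,776 bytes
43,793,037,033,209.856 / 1,099,511,627,776 = 39.83 TiB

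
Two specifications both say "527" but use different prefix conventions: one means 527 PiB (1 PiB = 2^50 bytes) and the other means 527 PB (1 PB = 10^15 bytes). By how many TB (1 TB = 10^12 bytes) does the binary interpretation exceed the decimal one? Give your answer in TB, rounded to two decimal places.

527 PiB = 527 × 1,125,899,906,842,624 = 593,349,250,906,062,848 bytes
527 PB = 527 × 1,000,000,000,000,000 = 527,000,000,000,000,000 bytes
difference = 66,349,250,906,062,848 bytes
66,349,250,906,062,848 / 1,000,000,000,000 = 66,349.25 TB

66,349.25 TB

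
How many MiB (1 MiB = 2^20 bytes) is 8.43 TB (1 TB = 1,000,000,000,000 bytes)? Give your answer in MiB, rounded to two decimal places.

8,039,474.49 MiB

8.43 TB × 1,000,000,000,000 bytes/TB = 8,430,000,000,000 bytes
1 MiB = 1,048,576 bytes
8,430,000,000,000 / 1,048,576 = 8,039,474.49 MiB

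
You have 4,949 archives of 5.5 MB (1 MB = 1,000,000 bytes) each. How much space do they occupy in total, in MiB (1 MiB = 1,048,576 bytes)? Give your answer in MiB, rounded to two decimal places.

Total = 4,949 × 5.5 MB = 27219.5 MB
= 27219.5 × 1,000,000 bytes = 27,219,500,000 bytes
1 MiB = 1,048,576 bytes
27,219,500,000 / 1,048,576 = 25,958.54 MiB

25,958.54 MiB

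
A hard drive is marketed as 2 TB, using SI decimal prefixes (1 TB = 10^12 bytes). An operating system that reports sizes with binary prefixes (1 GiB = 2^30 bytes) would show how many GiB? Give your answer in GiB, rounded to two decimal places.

2 TB = 2 × 10^12 bytes = 2,000,000,000,000 bytes
1 GiB = 1,073,741,824 bytes
2,000,000,000,000 / 1,073,741,824 = 1,862.65 GiB

1,862.65 GiB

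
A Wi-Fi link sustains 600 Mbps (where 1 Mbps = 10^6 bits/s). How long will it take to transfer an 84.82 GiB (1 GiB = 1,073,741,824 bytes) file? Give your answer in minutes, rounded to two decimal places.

20.24 minutes

84.82 GiB = 91,074,781,511.68 bytes = 728,598,252,093.44 bits
600 Mbps = 600,000,000 bits/s
time = 728,598,252,093.44 / 600,000,000 = 1,214.330 s
1,214.330 s / 60 = 20.24 minutes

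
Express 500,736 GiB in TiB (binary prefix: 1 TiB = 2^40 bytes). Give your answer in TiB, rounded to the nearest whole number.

489 TiB

500,736 GiB × 1,073,741,824 bytes/GiB = 537,661,185,982,464 bytes
1 TiB = 1,099,511,627,776 bytes
537,661,185,982,464 / 1,099,511,627,776 = 489 TiB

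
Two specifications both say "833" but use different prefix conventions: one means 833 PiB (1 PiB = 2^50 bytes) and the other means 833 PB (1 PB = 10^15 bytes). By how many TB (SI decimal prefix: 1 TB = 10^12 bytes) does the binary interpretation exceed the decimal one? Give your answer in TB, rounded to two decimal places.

833 PiB = 833 × 1,125,899,906,842,624 = 937,874,622,399,905,792 bytes
833 PB = 833 × 1,000,000,000,000,000 = 833,000,000,000,000,000 bytes
difference = 104,874,622,399,905,792 bytes
104,874,622,399,905,792 / 1,000,000,000,000 = 104,874.62 TB

104,874.62 TB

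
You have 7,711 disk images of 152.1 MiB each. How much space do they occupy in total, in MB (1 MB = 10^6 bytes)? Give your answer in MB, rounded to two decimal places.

Total = 7,711 × 152.1 MiB = 1172843.1 MiB
= 1172843.1 × 1,048,576 bytes = 1,229,815,126,425.6 bytes
1 MB = 1,000,000 bytes
1,229,815,126,425.6 / 1,000,000 = 1,229,815.13 MB

1,229,815.13 MB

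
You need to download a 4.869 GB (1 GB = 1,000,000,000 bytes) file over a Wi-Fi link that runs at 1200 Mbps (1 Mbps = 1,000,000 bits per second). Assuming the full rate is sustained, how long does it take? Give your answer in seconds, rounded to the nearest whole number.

32 seconds

4.869 GB = 4,869,000,000 bytes = 38,952,000,000 bits
1200 Mbps = 1,200,000,000 bits/s
time = 38,952,000,000 / 1,200,000,000 = 32 s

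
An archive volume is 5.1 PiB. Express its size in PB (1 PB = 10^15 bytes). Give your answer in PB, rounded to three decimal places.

5.1 PiB = 5.1 × 2^50 bytes = 5,742,089,524,897,382.4 bytes
1 PB = 1,000,000,000,000,000 bytes
5,742,089,524,897,382.4 / 1,000,000,000,000,000 = 5.742 PB

5.742 PB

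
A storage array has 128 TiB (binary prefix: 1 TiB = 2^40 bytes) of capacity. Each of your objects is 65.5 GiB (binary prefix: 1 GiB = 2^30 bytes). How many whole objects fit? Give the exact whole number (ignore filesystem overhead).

2,001

Capacity: 128 TiB = 140,737,488,355,328 bytes
Per item: 65.5 GiB = 70,330,089,472 bytes
⌊140,737,488,355,328 / 70,330,089,472⌋ = 2,001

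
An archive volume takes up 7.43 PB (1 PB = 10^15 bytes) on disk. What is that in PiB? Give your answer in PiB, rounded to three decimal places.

6.599 PiB

7.43 PB = 7.43 × 10^15 bytes = 7,430,000,000,000,000 bytes
1 PiB = 2^50 bytes = 1,125,899,906,842,624 bytes
7,430,000,000,000,000 / 1,125,899,906,842,624 = 6.599 PiB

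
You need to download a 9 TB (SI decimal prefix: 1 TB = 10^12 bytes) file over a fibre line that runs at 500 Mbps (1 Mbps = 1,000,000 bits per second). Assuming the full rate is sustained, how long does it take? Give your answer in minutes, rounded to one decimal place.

2,400.0 minutes

9 TB = 9,000,000,000,000 bytes = 72,000,000,000,000 bits
500 Mbps = 500,000,000 bits/s
time = 72,000,000,000,000 / 500,000,000 = 144,000.00 s
144,000.00 s / 60 = 2,400.0 minutes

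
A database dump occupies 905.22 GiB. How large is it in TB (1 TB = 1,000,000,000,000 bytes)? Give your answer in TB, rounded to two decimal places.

0.97 TB

905.22 GiB × 1,073,741,824 bytes/GiB = 971,972,573,921.28 bytes
1 TB = 10^12 bytes = 1,000,000,000,000 bytes
971,972,573,921.28 / 1,000,000,000,000 = 0.97 TB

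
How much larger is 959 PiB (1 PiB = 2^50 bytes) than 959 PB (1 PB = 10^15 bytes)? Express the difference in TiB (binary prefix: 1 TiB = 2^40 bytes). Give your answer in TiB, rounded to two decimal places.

959 PiB = 959 × 1,125,899,906,842,624 = 1,079,738,010,662,076,416 bytes
959 PB = 959 × 1,000,000,000,000,000 = 959,000,000,000,000,000 bytes
difference = 120,738,010,662,076,416 bytes
120,738,010,662,076,416 / 1,099,511,627,776 = 109,810.58 TiB

109,810.58 TiB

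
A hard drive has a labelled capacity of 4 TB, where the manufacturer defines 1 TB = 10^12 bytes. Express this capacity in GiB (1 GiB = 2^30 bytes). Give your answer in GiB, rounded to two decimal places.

4 TB = 4 × 10^12 bytes = 4,000,000,000,000 bytes
1 GiB = 1,073,741,824 bytes
4,000,000,000,000 / 1,073,741,824 = 3,725.29 GiB

3,725.29 GiB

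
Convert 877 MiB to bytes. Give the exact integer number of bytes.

919,601,152 bytes

877 × 1,048,576 = 919,601,152 bytes  (1 MiB = 2^20 bytes)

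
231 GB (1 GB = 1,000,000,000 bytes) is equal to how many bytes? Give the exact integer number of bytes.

231 × 1,000,000,000 = 231,000,000,000 bytes  (1 GB = 10^9 bytes)

231,000,000,000 bytes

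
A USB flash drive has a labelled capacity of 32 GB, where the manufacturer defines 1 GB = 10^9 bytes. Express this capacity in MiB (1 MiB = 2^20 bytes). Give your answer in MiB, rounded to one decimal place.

32 GB = 32 × 10^9 bytes = 32,000,000,000 bytes
1 MiB = 2^20 bytes = 1,048,576 bytes
32,000,000,000 / 1,048,576 = 30,517.6 MiB

30,517.6 MiB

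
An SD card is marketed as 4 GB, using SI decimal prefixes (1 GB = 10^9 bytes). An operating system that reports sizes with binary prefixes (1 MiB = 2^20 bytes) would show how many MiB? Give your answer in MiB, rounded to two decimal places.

3,814.70 MiB

4 GB × 1,000,000,000 bytes/GB = 4,000,000,000 bytes
1 MiB = 1,048,576 bytes
4,000,000,000 / 1,048,576 = 3,814.70 MiB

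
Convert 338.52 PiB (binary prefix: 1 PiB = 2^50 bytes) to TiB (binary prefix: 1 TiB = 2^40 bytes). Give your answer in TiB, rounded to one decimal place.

346,644.5 TiB

338.52 PiB = 338.52 × 2^50 bytes = 381,139,636,464,365,076.48 bytes
1 TiB = 1,099,511,627,776 bytes
381,139,636,464,365,076.48 / 1,099,511,627,776 = 346,644.5 TiB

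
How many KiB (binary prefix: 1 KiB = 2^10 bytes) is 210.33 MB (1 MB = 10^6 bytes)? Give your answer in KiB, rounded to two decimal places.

205,400.39 KiB

210.33 MB = 210.33 × 10^6 bytes = 210,330,000 bytes
1 KiB = 2^10 bytes = 1,024 bytes
210,330,000 / 1,024 = 205,400.39 KiB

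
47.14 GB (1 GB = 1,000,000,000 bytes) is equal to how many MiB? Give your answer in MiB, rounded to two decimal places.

44,956.21 MiB

47.14 GB × 1,000,000,000 bytes/GB = 47,140,000,000 bytes
1 MiB = 2^20 bytes = 1,048,576 bytes
47,140,000,000 / 1,048,576 = 44,956.21 MiB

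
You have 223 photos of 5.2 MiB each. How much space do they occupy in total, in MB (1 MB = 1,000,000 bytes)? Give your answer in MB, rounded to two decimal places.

1,215.93 MB

Total = 223 × 5.2 MiB = 1159.6 MiB
= 1159.6 × 1,048,576 bytes = 1,215,928,729.6 bytes
1 MB = 1,000,000 bytes
1,215,928,729.6 / 1,000,000 = 1,215.93 MB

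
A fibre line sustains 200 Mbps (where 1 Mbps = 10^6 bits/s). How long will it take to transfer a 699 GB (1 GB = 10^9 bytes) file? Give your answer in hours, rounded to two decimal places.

7.77 hours

699 GB = 699,000,000,000 bytes = 5,592,000,000,000 bits
200 Mbps = 200,000,000 bits/s
time = 5,592,000,000,000 / 200,000,000 = 27,960.0000 s
27,960.0000 s / 3600 = 7.77 hours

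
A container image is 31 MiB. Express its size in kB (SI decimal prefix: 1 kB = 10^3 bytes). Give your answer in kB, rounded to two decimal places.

32,505.86 kB

31 MiB = 31 × 2^20 bytes = 32,505,856 bytes
1 kB = 10^3 bytes = 1,000 bytes
32,505,856 / 1,000 = 32,505.86 kB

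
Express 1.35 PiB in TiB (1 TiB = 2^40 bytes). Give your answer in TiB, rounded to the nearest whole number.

1.35 PiB × 1,125,899,906,842,624 bytes/PiB = 1,519,964,874,237,542.4 bytes
1 TiB = 1,099,511,627,776 bytes
1,519,964,874,237,542.4 / 1,099,511,627,776 = 1,382 TiB

1,382 TiB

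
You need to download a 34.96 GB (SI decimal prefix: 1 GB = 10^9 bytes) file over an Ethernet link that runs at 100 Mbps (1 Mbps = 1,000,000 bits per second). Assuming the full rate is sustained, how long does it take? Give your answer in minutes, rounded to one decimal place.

34.96 GB = 34,960,000,000 bytes = 279,680,000,000 bits
100 Mbps = 100,000,000 bits/s
time = 279,680,000,000 / 100,000,000 = 2,796.80 s
2,796.80 s / 60 = 46.6 minutes

46.6 minutes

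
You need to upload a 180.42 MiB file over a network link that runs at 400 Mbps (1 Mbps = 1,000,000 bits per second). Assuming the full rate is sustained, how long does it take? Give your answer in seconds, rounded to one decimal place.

3.8 seconds

180.42 MiB = 189,184,081.92 bytes = 1,513,472,655.36 bits
400 Mbps = 400,000,000 bits/s
time = 1,513,472,655.36 / 400,000,000 = 3.8 s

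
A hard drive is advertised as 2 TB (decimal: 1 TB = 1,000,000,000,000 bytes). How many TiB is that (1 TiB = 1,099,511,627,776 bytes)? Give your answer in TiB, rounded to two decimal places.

2 TB × 1,000,000,000,000 bytes/TB = 2,000,000,000,000 bytes
1 TiB = 2^40 bytes = 1,099,511,627,776 bytes
2,000,000,000,000 / 1,099,511,627,776 = 1.82 TiB

1.82 TiB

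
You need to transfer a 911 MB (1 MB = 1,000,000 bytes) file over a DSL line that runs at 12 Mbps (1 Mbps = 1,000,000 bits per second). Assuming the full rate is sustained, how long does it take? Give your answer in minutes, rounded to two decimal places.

10.12 minutes

911 MB = 911,000,000 bytes = 7,288,000,000 bits
12 Mbps = 12,000,000 bits/s
time = 7,288,000,000 / 12,000,000 = 607.333 s
607.333 s / 60 = 10.12 minutes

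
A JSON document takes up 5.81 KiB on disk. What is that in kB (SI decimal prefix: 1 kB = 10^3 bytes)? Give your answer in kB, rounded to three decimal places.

5.949 kB

5.81 KiB × 1,024 bytes/KiB = 5,949.44 bytes
1 kB = 1,000 bytes
5,949.44 / 1,000 = 5.949 kB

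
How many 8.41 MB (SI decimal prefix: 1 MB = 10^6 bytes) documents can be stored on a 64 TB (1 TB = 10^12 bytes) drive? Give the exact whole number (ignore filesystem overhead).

Capacity: 64 TB = 64,000,000,000,000 bytes
Per item: 8.41 MB = 8,410,000 bytes
⌊64,000,000,000,000 / 8,410,000⌋ = 7,609,988

7,609,988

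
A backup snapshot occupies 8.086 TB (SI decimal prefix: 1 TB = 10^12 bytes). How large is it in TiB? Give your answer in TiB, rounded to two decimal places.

7.35 TiB

8.086 TB = 8.086 × 10^12 bytes = 8,086,000,000,000 bytes
1 TiB = 1,099,511,627,776 bytes
8,086,000,000,000 / 1,099,511,627,776 = 7.35 TiB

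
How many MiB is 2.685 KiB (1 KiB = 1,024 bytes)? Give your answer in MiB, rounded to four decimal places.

2.685 KiB = 2.685 × 2^10 bytes = 2,749.44 bytes
1 MiB = 1,048,576 bytes
2,749.44 / 1,048,576 = 0.0026 MiB

0.0026 MiB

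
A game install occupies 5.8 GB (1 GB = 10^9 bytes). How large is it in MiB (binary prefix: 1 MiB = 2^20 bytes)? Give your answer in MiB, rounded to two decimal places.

5,531.31 MiB

5.8 GB × 1,000,000,000 bytes/GB = 5,800,000,000 bytes
1 MiB = 2^20 bytes = 1,048,576 bytes
5,800,000,000 / 1,048,576 = 5,531.31 MiB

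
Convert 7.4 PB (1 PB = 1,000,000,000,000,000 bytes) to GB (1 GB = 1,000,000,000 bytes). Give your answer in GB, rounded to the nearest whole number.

7,400,000 GB

7.4 PB = 7.4 × 10^15 bytes = 7,400,000,000,000,000 bytes
1 GB = 10^9 bytes = 1,000,000,000 bytes
7,400,000,000,000,000 / 1,000,000,000 = 7,400,000 GB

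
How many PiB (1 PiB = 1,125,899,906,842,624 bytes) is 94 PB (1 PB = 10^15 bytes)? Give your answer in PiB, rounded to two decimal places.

94 PB × 1,000,000,000,000,000 bytes/PB = 94,000,000,000,000,000 bytes
1 PiB = 1,125,899,906,842,624 bytes
94,000,000,000,000,000 / 1,125,899,906,842,624 = 83.49 PiB

83.49 PiB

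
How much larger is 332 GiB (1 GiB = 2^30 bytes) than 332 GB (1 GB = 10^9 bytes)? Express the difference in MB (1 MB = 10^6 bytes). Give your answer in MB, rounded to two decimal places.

332 GiB = 332 × 1,073,741,824 = 356,482,285,568 bytes
332 GB = 332 × 1,000,000,000 = 332,000,000,000 bytes
difference = 24,482,285,568 bytes
24,482,285,568 / 1,000,000 = 24,482.29 MB

24,482.29 MB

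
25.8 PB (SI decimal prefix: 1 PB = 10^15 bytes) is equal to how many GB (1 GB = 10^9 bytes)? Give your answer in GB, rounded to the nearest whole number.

25,800,000 GB

25.8 PB × 1,000,000,000,000,000 bytes/PB = 25,800,000,000,000,000 bytes
1 GB = 1,000,000,000 bytes
25,800,000,000,000,000 / 1,000,000,000 = 25,800,000 GB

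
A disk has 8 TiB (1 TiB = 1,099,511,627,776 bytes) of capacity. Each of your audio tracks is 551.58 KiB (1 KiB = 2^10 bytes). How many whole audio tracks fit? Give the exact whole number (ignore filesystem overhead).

15,573,324

Capacity: 8 TiB = 8,796,093,022,208 bytes
Per item: 551.58 KiB = 564,817.92 bytes
⌊8,796,093,022,208 / 564,817.92⌋ = 15,573,324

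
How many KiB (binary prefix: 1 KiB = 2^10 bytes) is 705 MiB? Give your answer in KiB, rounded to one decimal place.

705 MiB = 705 × 2^20 bytes = 739,246,080 bytes
1 KiB = 1,024 bytes
739,246,080 / 1,024 = 721,920.0 KiB

721,920.0 KiB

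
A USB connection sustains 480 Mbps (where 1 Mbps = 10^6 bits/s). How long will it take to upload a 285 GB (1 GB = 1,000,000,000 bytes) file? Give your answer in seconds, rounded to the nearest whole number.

4,750 seconds

285 GB = 285,000,000,000 bytes = 2,280,000,000,000 bits
480 Mbps = 480,000,000 bits/s
time = 2,280,000,000,000 / 480,000,000 = 4,750 s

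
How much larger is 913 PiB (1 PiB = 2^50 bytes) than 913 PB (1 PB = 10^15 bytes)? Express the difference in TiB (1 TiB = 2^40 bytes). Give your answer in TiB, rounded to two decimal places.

104,543.34 TiB

913 PiB = 913 × 1,125,899,906,842,624 = 1,027,946,614,947,315,712 bytes
913 PB = 913 × 1,000,000,000,000,000 = 913,000,000,000,000,000 bytes
difference = 114,946,614,947,315,712 bytes
114,946,614,947,315,712 / 1,099,511,627,776 = 104,543.34 TiB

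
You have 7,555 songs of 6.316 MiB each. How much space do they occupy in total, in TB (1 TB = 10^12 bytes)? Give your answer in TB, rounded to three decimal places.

0.050 TB

Total = 7,555 × 6.316 MiB = 47717.38 MiB
= 47717.38 × 1,048,576 bytes = 50,035,299,450.88 bytes
1 TB = 1,000,000,000,000 bytes
50,035,299,450.88 / 1,000,000,000,000 = 0.050 TB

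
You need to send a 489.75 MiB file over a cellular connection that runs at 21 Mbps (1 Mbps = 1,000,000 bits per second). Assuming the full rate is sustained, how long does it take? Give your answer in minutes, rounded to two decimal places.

3.26 minutes

489.75 MiB = 513,540,096 bytes = 4,108,320,768 bits
21 Mbps = 21,000,000 bits/s
time = 4,108,320,768 / 21,000,000 = 195.634 s
195.634 s / 60 = 3.26 minutes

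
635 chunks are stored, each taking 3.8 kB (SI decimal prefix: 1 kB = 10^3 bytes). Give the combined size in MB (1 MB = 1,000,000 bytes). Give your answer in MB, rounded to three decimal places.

Total = 635 × 3.8 kB = 2413 kB
= 2413 × 1,000 bytes = 2,413,000 bytes
1 MB = 1,000,000 bytes
2,413,000 / 1,000,000 = 2.413 MB

2.413 MB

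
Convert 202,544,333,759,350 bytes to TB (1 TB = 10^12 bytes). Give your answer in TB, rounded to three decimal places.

202,544,333,759,350 bytes given.
1 TB = 1,000,000,000,000 bytes
202,544,333,759,350 / 1,000,000,000,000 = 202.544 TB

202.544 TB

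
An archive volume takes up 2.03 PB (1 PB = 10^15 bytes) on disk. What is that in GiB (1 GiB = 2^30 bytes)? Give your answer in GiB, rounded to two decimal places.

2.03 PB × 1,000,000,000,000,000 bytes/PB = 2,030,000,000,000,000 bytes
1 GiB = 1,073,741,824 bytes
2,030,000,000,000,000 / 1,073,741,824 = 1,890,584.83 GiB

1,890,584.83 GiB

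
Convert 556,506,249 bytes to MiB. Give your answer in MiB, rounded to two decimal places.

530.73 MiB

556,506,249 bytes given.
1 MiB = 1,048,576 bytes
556,506,249 / 1,048,576 = 530.73 MiB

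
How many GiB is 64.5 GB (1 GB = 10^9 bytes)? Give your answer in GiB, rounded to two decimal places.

60.07 GiB

64.5 GB × 1,000,000,000 bytes/GB = 64,500,000,000 bytes
1 GiB = 2^30 bytes = 1,073,741,824 bytes
64,500,000,000 / 1,073,741,824 = 60.07 GiB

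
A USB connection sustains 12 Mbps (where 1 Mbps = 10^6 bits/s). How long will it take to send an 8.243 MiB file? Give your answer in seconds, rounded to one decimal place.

5.8 seconds

8.243 MiB = 8,643,411.968 bytes = 69,147,295.744 bits
12 Mbps = 12,000,000 bits/s
time = 69,147,295.744 / 12,000,000 = 5.8 s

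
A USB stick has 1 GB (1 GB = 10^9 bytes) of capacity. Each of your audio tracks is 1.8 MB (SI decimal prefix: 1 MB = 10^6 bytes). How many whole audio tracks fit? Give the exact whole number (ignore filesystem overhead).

Capacity: 1 GB = 1,000,000,000 bytes
Per item: 1.8 MB = 1,800,000 bytes
⌊1,000,000,000 / 1,800,000⌋ = 555

555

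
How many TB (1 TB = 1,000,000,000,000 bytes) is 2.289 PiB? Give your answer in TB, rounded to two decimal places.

2,577.18 TB

2.289 PiB × 1,125,899,906,842,624 bytes/PiB = 2,577,184,886,762,766.336 bytes
1 TB = 1,000,000,000,000 bytes
2,577,184,886,762,766.336 / 1,000,000,000,000 = 2,577.18 TB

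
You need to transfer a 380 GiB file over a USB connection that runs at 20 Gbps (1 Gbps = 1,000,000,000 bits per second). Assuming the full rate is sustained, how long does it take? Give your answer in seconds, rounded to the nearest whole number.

163 seconds

380 GiB = 408,021,893,120 bytes = 3,264,175,144,960 bits
20 Gbps = 20,000,000,000 bits/s
time = 3,264,175,144,960 / 20,000,000,000 = 163 s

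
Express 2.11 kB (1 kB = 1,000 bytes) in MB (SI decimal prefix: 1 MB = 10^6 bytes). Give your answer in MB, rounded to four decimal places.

2.11 kB = 2.11 × 10^3 bytes = 2,110 bytes
1 MB = 10^6 bytes = 1,000,000 bytes
2,110 / 1,000,000 = 0.0021 MB

0.0021 MB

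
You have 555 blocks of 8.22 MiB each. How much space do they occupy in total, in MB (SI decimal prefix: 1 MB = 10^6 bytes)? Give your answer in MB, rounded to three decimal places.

4,783.709 MB

Total = 555 × 8.22 MiB = 4562.1 MiB
= 4562.1 × 1,048,576 bytes = 4,783,708,569.6 bytes
1 MB = 1,000,000 bytes
4,783,708,569.6 / 1,000,000 = 4,783.709 MB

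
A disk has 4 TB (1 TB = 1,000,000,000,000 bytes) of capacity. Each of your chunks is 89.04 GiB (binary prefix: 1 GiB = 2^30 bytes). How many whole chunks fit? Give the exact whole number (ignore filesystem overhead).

41

Capacity: 4 TB = 4,000,000,000,000 bytes
Per item: 89.04 GiB = 95,605,972,008.96 bytes
⌊4,000,000,000,000 / 95,605,972,008.96⌋ = 41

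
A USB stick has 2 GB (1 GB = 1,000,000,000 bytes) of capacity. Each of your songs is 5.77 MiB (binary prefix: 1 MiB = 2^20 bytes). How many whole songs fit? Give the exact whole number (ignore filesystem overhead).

330

Capacity: 2 GB = 2,000,000,000 bytes
Per item: 5.77 MiB = 6,050,283.52 bytes
⌊2,000,000,000 / 6,050,283.52⌋ = 330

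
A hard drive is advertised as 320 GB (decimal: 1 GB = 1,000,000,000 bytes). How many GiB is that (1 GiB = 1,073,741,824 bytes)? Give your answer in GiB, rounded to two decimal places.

298.02 GiB

320 GB = 320 × 10^9 bytes = 320,000,000,000 bytes
1 GiB = 1,073,741,824 bytes
320,000,000,000 / 1,073,741,824 = 298.02 GiB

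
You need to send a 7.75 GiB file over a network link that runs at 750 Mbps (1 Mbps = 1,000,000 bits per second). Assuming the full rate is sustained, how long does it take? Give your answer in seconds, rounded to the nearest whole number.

7.75 GiB = 8,321,499,136 bytes = 66,571,993,088 bits
750 Mbps = 750,000,000 bits/s
time = 66,571,993,088 / 750,000,000 = 89 s

89 seconds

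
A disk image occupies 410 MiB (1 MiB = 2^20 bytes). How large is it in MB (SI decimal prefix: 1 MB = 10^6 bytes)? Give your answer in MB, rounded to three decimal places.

410 MiB × 1,048,576 bytes/MiB = 429,916,160 bytes
1 MB = 1,000,000 bytes
429,916,160 / 1,000,000 = 429.916 MB

429.916 MB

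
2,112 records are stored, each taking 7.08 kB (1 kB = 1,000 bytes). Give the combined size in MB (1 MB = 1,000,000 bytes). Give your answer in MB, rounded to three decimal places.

Total = 2,112 × 7.08 kB = 14952.96 kB
= 14952.96 × 1,000 bytes = 14,952,960 bytes
1 MB = 1,000,000 bytes
14,952,960 / 1,000,000 = 14.953 MB

14.953 MB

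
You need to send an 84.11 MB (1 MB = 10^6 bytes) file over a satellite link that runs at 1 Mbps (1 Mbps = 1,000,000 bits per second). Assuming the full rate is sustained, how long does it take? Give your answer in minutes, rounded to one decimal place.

11.2 minutes

84.11 MB = 84,110,000 bytes = 672,880,000 bits
1 Mbps = 1,000,000 bits/s
time = 672,880,000 / 1,000,000 = 672.88 s
672.88 s / 60 = 11.2 minutes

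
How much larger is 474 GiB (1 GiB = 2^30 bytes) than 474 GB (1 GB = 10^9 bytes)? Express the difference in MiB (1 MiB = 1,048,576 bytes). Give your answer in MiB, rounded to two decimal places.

33,334.37 MiB

474 GiB = 474 × 1,073,741,824 = 508,953,624,576 bytes
474 GB = 474 × 1,000,000,000 = 474,000,000,000 bytes
difference = 34,953,624,576 bytes
34,953,624,576 / 1,048,576 = 33,334.37 MiB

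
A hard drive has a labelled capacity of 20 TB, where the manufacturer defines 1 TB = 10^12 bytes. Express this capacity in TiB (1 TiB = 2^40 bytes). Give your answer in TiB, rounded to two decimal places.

20 TB × 1,000,000,000,000 bytes/TB = 20,000,000,000,000 bytes
1 TiB = 1,099,511,627,776 bytes
20,000,000,000,000 / 1,099,511,627,776 = 18.19 TiB

18.19 TiB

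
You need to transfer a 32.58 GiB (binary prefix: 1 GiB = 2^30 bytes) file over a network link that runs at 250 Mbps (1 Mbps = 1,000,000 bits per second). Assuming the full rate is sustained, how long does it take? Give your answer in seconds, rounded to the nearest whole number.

32.58 GiB = 34,982,508,625.92 bytes = 279,860,069,007.36 bits
250 Mbps = 250,000,000 bits/s
time = 279,860,069,007.36 / 250,000,000 = 1,119 s

1,119 seconds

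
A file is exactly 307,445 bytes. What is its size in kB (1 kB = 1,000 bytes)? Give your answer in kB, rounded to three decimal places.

307,445 bytes given.
1 kB = 1,000 bytes
307,445 / 1,000 = 307.445 kB

307.445 kB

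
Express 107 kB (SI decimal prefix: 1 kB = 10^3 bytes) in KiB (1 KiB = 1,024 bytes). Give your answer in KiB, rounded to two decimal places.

107 kB = 107 × 10^3 bytes = 107,000 bytes
1 KiB = 2^10 bytes = 1,024 bytes
107,000 / 1,024 = 104.49 KiB

104.49 KiB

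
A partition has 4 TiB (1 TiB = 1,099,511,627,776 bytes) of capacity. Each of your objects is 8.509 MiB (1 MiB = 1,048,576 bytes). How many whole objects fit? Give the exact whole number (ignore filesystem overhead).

Capacity: 4 TiB = 4,398,046,511,104 bytes
Per item: 8.509 MiB = 8,922,333.184 bytes
⌊4,398,046,511,104 / 8,922,333.184⌋ = 492,925

492,925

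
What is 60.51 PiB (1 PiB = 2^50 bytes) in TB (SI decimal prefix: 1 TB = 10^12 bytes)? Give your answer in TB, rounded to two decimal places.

68,128.20 TB

60.51 PiB = 60.51 × 2^50 bytes = 68,128,203,363,047,178.24 bytes
1 TB = 1,000,000,000,000 bytes
68,128,203,363,047,178.24 / 1,000,000,000,000 = 68,128.20 TB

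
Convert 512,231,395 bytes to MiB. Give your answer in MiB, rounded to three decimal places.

488.502 MiB

512,231,395 bytes given.
1 MiB = 1,048,576 bytes
512,231,395 / 1,048,576 = 488.502 MiB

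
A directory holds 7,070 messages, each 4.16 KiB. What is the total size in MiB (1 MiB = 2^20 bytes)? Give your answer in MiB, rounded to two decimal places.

28.72 MiB

Total = 7,070 × 4.16 KiB = 29411.2 KiB
= 29411.2 × 1,024 bytes = 30,117,068.8 bytes
1 MiB = 1,048,576 bytes
30,117,068.8 / 1,048,576 = 28.72 MiB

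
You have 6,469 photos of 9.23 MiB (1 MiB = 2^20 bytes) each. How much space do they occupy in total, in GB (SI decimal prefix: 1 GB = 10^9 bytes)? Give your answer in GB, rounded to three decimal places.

Total = 6,469 × 9.23 MiB = 59708.87 MiB
= 59708.87 × 1,048,576 bytes = 62,609,288,069.12 bytes
1 GB = 1,000,000,000 bytes
62,609,288,069.12 / 1,000,000,000 = 62.609 GB

62.609 GB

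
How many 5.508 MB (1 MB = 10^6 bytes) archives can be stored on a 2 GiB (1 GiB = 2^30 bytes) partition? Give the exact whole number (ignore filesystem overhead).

389

Capacity: 2 GiB = 2,147,483,648 bytes
Per item: 5.508 MB = 5,508,000 bytes
⌊2,147,483,648 / 5,508,000⌋ = 389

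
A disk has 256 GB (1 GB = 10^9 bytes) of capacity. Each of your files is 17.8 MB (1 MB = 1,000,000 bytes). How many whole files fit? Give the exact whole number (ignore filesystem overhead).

Capacity: 256 GB = 256,000,000,000 bytes
Per item: 17.8 MB = 17,800,000 bytes
⌊256,000,000,000 / 17,800,000⌋ = 14,382

14,382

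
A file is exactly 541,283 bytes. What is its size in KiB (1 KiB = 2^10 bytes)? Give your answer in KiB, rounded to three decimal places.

541,283 bytes given.
1 KiB = 2^10 bytes = 1,024 bytes
541,283 / 1,024 = 528.597 KiB

528.597 KiB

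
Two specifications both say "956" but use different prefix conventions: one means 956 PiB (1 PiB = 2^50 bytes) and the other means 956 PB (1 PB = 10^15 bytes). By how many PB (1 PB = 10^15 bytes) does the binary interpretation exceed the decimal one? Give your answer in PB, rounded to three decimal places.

956 PiB = 956 × 1,125,899,906,842,624 = 1,076,360,310,941,548,544 bytes
956 PB = 956 × 1,000,000,000,000,000 = 956,000,000,000,000,000 bytes
difference = 120,360,310,941,548,544 bytes
120,360,310,941,548,544 / 1,000,000,000,000,000 = 120.360 PB

120.360 PB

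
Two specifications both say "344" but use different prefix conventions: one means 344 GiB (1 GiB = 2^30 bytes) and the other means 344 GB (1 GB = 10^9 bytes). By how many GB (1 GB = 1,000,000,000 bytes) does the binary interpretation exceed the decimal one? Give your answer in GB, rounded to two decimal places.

25.37 GB

344 GiB = 344 × 1,073,741,824 = 369,367,187,456 bytes
344 GB = 344 × 1,000,000,000 = 344,000,000,000 bytes
difference = 25,367,187,456 bytes
25,367,187,456 / 1,000,000,000 = 25.37 GB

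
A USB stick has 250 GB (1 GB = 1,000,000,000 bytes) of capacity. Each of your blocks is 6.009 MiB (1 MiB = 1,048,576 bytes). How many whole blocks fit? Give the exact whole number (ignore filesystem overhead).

Capacity: 250 GB = 250,000,000,000 bytes
Per item: 6.009 MiB = 6,300,893.184 bytes
⌊250,000,000,000 / 6,300,893.184⌋ = 39,676

39,676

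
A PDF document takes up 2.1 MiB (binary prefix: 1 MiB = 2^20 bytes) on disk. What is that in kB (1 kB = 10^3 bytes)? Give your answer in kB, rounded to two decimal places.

2,202.01 kB

2.1 MiB = 2.1 × 2^20 bytes = 2,202,009.6 bytes
1 kB = 1,000 bytes
2,202,009.6 / 1,000 = 2,202.01 kB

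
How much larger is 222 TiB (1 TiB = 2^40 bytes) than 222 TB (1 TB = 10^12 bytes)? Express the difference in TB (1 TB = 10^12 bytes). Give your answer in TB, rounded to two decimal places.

22.09 TB

222 TiB = 222 × 1,099,511,627,776 = 244,091,581,366,272 bytes
222 TB = 222 × 1,000,000,000,000 = 222,000,000,000,000 bytes
difference = 22,091,581,366,272 bytes
22,091,581,366,272 / 1,000,000,000,000 = 22.09 TB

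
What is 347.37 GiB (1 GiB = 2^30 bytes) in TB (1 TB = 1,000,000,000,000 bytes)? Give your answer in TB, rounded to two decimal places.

347.37 GiB × 1,073,741,824 bytes/GiB = 372,985,697,402.88 bytes
1 TB = 10^12 bytes = 1,000,000,000,000 bytes
372,985,697,402.88 / 1,000,000,000,000 = 0.37 TB

0.37 TB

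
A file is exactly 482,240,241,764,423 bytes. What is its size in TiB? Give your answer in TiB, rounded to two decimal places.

438.59 TiB

482,240,241,764,423 bytes given.
1 TiB = 1,099,511,627,776 bytes
482,240,241,764,423 / 1,099,511,627,776 = 438.59 TiB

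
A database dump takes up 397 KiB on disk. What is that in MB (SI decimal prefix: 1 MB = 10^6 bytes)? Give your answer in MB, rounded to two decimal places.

0.41 MB

397 KiB = 397 × 2^10 bytes = 406,528 bytes
1 MB = 10^6 bytes = 1,000,000 bytes
406,528 / 1,000,000 = 0.41 MB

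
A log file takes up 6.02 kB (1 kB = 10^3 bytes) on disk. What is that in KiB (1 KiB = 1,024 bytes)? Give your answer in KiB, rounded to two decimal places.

6.02 kB × 1,000 bytes/kB = 6,020 bytes
1 KiB = 2^10 bytes = 1,024 bytes
6,020 / 1,024 = 5.88 KiB

5.88 KiB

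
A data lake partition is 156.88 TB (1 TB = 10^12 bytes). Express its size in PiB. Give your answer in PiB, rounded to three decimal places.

156.88 TB × 1,000,000,000,000 bytes/TB = 156,880,000,000,000 bytes
1 PiB = 1,125,899,906,842,624 bytes
156,880,000,000,000 / 1,125,899,906,842,624 = 0.139 PiB

0.139 PiB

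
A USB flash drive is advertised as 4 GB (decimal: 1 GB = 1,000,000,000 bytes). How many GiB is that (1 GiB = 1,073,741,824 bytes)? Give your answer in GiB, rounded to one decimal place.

4 GB = 4 × 10^9 bytes = 4,000,000,000 bytes
1 GiB = 1,073,741,824 bytes
4,000,000,000 / 1,073,741,824 = 3.7 GiB

3.7 GiB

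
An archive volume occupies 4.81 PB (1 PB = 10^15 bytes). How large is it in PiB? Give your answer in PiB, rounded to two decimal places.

4.27 PiB

4.81 PB × 1,000,000,000,000,000 bytes/PB = 4,810,000,000,000,000 bytes
1 PiB = 1,125,899,906,842,624 bytes
4,810,000,000,000,000 / 1,125,899,906,842,624 = 4.27 PiB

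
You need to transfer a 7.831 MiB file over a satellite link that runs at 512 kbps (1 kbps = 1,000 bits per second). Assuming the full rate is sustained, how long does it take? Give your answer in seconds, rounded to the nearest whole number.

128 seconds

7.831 MiB = 8,211,398.656 bytes = 65,691,189.248 bits
512 kbps = 512,000 bits/s
time = 65,691,189.248 / 512,000 = 128 s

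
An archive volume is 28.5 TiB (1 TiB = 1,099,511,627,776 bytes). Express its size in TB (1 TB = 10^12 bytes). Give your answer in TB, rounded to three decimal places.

31.336 TB

28.5 TiB = 28.5 × 2^40 bytes = 31,336,081,391,616 bytes
1 TB = 10^12 bytes = 1,000,000,000,000 bytes
31,336,081,391,616 / 1,000,000,000,000 = 31.336 TB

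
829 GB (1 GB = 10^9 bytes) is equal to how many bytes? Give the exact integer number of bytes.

829 × 1,000,000,000 = 829,000,000,000 bytes  (1 GB = 10^9 bytes)

829,000,000,000 bytes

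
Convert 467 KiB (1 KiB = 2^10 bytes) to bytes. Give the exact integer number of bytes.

478,208 bytes

467 × 1,024 = 478,208 bytes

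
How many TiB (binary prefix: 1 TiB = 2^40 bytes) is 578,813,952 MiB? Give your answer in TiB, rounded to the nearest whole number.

578,813,952 MiB = 578,813,952 × 2^20 bytes = 606,930,418,532,352 bytes
1 TiB = 1,099,511,627,776 bytes
606,930,418,532,352 / 1,099,511,627,776 = 552 TiB

552 TiB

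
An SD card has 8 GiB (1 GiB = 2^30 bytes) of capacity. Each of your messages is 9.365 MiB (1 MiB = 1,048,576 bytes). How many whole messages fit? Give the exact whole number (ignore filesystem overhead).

Capacity: 8 GiB = 8,589,934,592 bytes
Per item: 9.365 MiB = 9,819,914.24 bytes
⌊8,589,934,592 / 9,819,914.24⌋ = 874

874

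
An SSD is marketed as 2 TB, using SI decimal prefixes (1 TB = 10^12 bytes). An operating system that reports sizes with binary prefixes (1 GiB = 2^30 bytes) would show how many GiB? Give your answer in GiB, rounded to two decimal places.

1,862.65 GiB

2 TB × 1,000,000,000,000 bytes/TB = 2,000,000,000,000 bytes
1 GiB = 2^30 bytes = 1,073,741,824 bytes
2,000,000,000,000 / 1,073,741,824 = 1,862.65 GiB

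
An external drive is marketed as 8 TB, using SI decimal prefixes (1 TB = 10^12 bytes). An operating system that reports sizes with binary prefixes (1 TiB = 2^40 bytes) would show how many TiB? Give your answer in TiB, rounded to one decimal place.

8 TB = 8 × 10^12 bytes = 8,000,000,000,000 bytes
1 TiB = 2^40 bytes = 1,099,511,627,776 bytes
8,000,000,000,000 / 1,099,511,627,776 = 7.3 TiB

7.3 TiB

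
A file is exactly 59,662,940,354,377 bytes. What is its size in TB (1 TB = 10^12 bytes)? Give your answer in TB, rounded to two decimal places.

59,662,940,354,377 bytes given.
1 TB = 10^12 bytes = 1,000,000,000,000 bytes
59,662,940,354,377 / 1,000,000,000,000 = 59.66 TB

59.66 TB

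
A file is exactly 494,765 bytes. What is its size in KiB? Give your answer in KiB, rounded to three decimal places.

494,765 bytes given.
1 KiB = 1,024 bytes
494,765 / 1,024 = 483.169 KiB

483.169 KiB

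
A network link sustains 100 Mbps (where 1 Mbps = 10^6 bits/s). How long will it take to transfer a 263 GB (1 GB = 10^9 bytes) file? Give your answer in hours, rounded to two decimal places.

263 GB = 263,000,000,000 bytes = 2,104,000,000,000 bits
100 Mbps = 100,000,000 bits/s
time = 2,104,000,000,000 / 100,000,000 = 21,040.0000 s
21,040.0000 s / 3600 = 5.84 hours

5.84 hours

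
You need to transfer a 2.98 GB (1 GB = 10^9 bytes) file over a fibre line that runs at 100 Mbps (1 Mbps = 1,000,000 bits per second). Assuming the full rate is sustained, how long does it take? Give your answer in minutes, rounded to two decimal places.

2.98 GB = 2,980,000,000 bytes = 23,840,000,000 bits
100 Mbps = 100,000,000 bits/s
time = 23,840,000,000 / 100,000,000 = 238.400 s
238.400 s / 60 = 3.97 minutes

3.97 minutes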